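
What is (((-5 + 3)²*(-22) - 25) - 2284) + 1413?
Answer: -984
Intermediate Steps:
(((-5 + 3)²*(-22) - 25) - 2284) + 1413 = (((-2)²*(-22) - 25) - 2284) + 1413 = ((4*(-22) - 25) - 2284) + 1413 = ((-88 - 25) - 2284) + 1413 = (-113 - 2284) + 1413 = -2397 + 1413 = -984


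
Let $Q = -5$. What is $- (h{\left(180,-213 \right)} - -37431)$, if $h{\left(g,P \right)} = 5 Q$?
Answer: $-37406$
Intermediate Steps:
$h{\left(g,P \right)} = -25$ ($h{\left(g,P \right)} = 5 \left(-5\right) = -25$)
$- (h{\left(180,-213 \right)} - -37431) = - (-25 - -37431) = - (-25 + 37431) = \left(-1\right) 37406 = -37406$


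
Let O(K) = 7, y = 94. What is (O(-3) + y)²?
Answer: 10201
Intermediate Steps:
(O(-3) + y)² = (7 + 94)² = 101² = 10201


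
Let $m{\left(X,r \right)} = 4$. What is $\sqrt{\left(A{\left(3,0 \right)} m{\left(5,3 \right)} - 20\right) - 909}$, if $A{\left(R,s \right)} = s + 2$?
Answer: $i \sqrt{921} \approx 30.348 i$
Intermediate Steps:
$A{\left(R,s \right)} = 2 + s$
$\sqrt{\left(A{\left(3,0 \right)} m{\left(5,3 \right)} - 20\right) - 909} = \sqrt{\left(\left(2 + 0\right) 4 - 20\right) - 909} = \sqrt{\left(2 \cdot 4 - 20\right) - 909} = \sqrt{\left(8 - 20\right) - 909} = \sqrt{-12 - 909} = \sqrt{-921} = i \sqrt{921}$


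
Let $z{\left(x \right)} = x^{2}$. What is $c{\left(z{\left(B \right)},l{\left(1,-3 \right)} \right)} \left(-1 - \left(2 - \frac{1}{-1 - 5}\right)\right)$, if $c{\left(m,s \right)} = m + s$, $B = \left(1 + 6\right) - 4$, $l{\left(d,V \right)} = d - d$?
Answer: $- \frac{57}{2} \approx -28.5$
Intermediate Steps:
$l{\left(d,V \right)} = 0$
$B = 3$ ($B = 7 - 4 = 3$)
$c{\left(z{\left(B \right)},l{\left(1,-3 \right)} \right)} \left(-1 - \left(2 - \frac{1}{-1 - 5}\right)\right) = \left(3^{2} + 0\right) \left(-1 - \left(2 - \frac{1}{-1 - 5}\right)\right) = \left(9 + 0\right) \left(-1 - \left(2 - \frac{1}{-6}\right)\right) = 9 \left(-1 - \left(2 - - \frac{1}{6}\right)\right) = 9 \left(-1 - \left(2 + \frac{1}{6}\right)\right) = 9 \left(-1 - \frac{13}{6}\right) = 9 \left(- \frac{19}{6}\right) = - \frac{57}{2}$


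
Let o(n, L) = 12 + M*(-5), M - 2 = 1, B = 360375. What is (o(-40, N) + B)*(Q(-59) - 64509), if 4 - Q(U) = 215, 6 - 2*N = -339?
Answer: -23323275840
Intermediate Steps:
N = 345/2 (N = 3 - 1/2*(-339) = 3 + 339/2 = 345/2 ≈ 172.50)
Q(U) = -211 (Q(U) = 4 - 1*215 = 4 - 215 = -211)
M = 3 (M = 2 + 1 = 3)
o(n, L) = -3 (o(n, L) = 12 + 3*(-5) = 12 - 15 = -3)
(o(-40, N) + B)*(Q(-59) - 64509) = (-3 + 360375)*(-211 - 64509) = 360372*(-64720) = -23323275840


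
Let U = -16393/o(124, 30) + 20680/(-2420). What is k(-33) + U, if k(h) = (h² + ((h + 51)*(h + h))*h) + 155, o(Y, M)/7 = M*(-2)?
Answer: 187010603/4620 ≈ 40479.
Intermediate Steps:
o(Y, M) = -14*M (o(Y, M) = 7*(M*(-2)) = 7*(-2*M) = -14*M)
U = 140843/4620 (U = -16393/((-14*30)) + 20680/(-2420) = -16393/(-420) + 20680*(-1/2420) = -16393*(-1/420) - 94/11 = 16393/420 - 94/11 = 140843/4620 ≈ 30.486)
k(h) = 155 + h² + 2*h²*(51 + h) (k(h) = (h² + ((51 + h)*(2*h))*h) + 155 = (h² + (2*h*(51 + h))*h) + 155 = (h² + 2*h²*(51 + h)) + 155 = 155 + h² + 2*h²*(51 + h))
k(-33) + U = (155 + 2*(-33)³ + 103*(-33)²) + 140843/4620 = (155 + 2*(-35937) + 103*1089) + 140843/4620 = (155 - 71874 + 112167) + 140843/4620 = 40448 + 140843/4620 = 187010603/4620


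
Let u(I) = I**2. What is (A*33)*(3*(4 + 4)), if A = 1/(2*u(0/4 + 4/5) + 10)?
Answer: 3300/47 ≈ 70.213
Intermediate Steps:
A = 25/282 (A = 1/(2*(0/4 + 4/5)**2 + 10) = 1/(2*(0*(1/4) + 4*(1/5))**2 + 10) = 1/(2*(0 + 4/5)**2 + 10) = 1/(2*(4/5)**2 + 10) = 1/(2*(16/25) + 10) = 1/(32/25 + 10) = 1/(282/25) = 25/282 ≈ 0.088652)
(A*33)*(3*(4 + 4)) = ((25/282)*33)*(3*(4 + 4)) = 275*(3*8)/94 = (275/94)*24 = 3300/47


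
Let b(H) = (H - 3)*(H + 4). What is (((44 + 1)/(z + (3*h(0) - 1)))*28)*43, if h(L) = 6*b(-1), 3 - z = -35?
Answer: -54180/179 ≈ -302.68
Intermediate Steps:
z = 38 (z = 3 - 1*(-35) = 3 + 35 = 38)
b(H) = (-3 + H)*(4 + H)
h(L) = -72 (h(L) = 6*(-12 - 1 + (-1)²) = 6*(-12 - 1 + 1) = 6*(-12) = -72)
(((44 + 1)/(z + (3*h(0) - 1)))*28)*43 = (((44 + 1)/(38 + (3*(-72) - 1)))*28)*43 = ((45/(38 + (-216 - 1)))*28)*43 = ((45/(38 - 217))*28)*43 = ((45/(-179))*28)*43 = ((45*(-1/179))*28)*43 = -45/179*28*43 = -1260/179*43 = -54180/179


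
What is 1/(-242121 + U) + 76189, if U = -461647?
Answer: 53619380151/703768 ≈ 76189.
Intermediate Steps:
1/(-242121 + U) + 76189 = 1/(-242121 - 461647) + 76189 = 1/(-703768) + 76189 = -1/703768 + 76189 = 53619380151/703768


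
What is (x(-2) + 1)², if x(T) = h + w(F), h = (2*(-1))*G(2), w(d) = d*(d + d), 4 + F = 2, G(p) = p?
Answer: 25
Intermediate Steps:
F = -2 (F = -4 + 2 = -2)
w(d) = 2*d² (w(d) = d*(2*d) = 2*d²)
h = -4 (h = (2*(-1))*2 = -2*2 = -4)
x(T) = 4 (x(T) = -4 + 2*(-2)² = -4 + 2*4 = -4 + 8 = 4)
(x(-2) + 1)² = (4 + 1)² = 5² = 25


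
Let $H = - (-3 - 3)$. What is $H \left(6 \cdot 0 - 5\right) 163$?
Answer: $-4890$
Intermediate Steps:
$H = 6$ ($H = \left(-1\right) \left(-6\right) = 6$)
$H \left(6 \cdot 0 - 5\right) 163 = 6 \left(6 \cdot 0 - 5\right) 163 = 6 \left(0 - 5\right) 163 = 6 \left(-5\right) 163 = \left(-30\right) 163 = -4890$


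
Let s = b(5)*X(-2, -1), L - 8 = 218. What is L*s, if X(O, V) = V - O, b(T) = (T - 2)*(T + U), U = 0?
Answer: 3390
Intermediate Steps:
b(T) = T*(-2 + T) (b(T) = (T - 2)*(T + 0) = (-2 + T)*T = T*(-2 + T))
L = 226 (L = 8 + 218 = 226)
s = 15 (s = (5*(-2 + 5))*(-1 - 1*(-2)) = (5*3)*(-1 + 2) = 15*1 = 15)
L*s = 226*15 = 3390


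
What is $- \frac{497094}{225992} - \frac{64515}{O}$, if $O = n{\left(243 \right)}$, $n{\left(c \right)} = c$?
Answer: $- \frac{188470099}{704052} \approx -267.69$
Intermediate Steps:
$O = 243$
$- \frac{497094}{225992} - \frac{64515}{O} = - \frac{497094}{225992} - \frac{64515}{243} = \left(-497094\right) \frac{1}{225992} - \frac{21505}{81} = - \frac{19119}{8692} - \frac{21505}{81} = - \frac{188470099}{704052}$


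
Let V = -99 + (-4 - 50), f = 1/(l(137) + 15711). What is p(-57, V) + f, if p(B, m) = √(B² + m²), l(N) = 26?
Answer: 1/15737 + 3*√2962 ≈ 163.27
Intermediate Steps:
f = 1/15737 (f = 1/(26 + 15711) = 1/15737 ≈ 6.3544e-5)
V = -153 (V = -99 - 54 = -153)
p(-57, V) + f = √((-57)² + (-153)²) + 1/15737 = √(3249 + 23409) + 1/15737 = √26658 + 1/15737 = 3*√2962 + 1/15737 = 1/15737 + 3*√2962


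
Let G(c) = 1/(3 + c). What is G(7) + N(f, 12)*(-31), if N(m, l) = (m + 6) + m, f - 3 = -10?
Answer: 2481/10 ≈ 248.10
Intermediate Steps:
f = -7 (f = 3 - 10 = -7)
N(m, l) = 6 + 2*m (N(m, l) = (6 + m) + m = 6 + 2*m)
G(7) + N(f, 12)*(-31) = 1/(3 + 7) + (6 + 2*(-7))*(-31) = 1/10 + (6 - 14)*(-31) = ⅒ - 8*(-31) = ⅒ + 248 = 2481/10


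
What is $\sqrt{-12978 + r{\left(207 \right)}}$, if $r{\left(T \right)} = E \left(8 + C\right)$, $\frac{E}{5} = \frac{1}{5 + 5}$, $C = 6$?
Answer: $i \sqrt{12971} \approx 113.89 i$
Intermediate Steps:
$E = \frac{1}{2}$ ($E = \frac{5}{5 + 5} = \frac{5}{10} = 5 \cdot \frac{1}{10} = \frac{1}{2} \approx 0.5$)
$r{\left(T \right)} = 7$ ($r{\left(T \right)} = \frac{8 + 6}{2} = \frac{1}{2} \cdot 14 = 7$)
$\sqrt{-12978 + r{\left(207 \right)}} = \sqrt{-12978 + 7} = \sqrt{-12971} = i \sqrt{12971}$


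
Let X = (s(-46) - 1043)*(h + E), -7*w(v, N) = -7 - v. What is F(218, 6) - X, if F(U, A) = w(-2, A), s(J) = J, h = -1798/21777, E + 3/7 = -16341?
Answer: -129180473759/7259 ≈ -1.7796e+7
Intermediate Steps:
E = -114390/7 (E = -3/7 - 16341 = -114390/7 ≈ -16341.)
h = -1798/21777 (h = -1798*1/21777 = -1798/21777 ≈ -0.082564)
w(v, N) = 1 + v/7 (w(v, N) = -(-7 - v)/7 = 1 + v/7)
F(U, A) = 5/7 (F(U, A) = 1 + (⅐)*(-2) = 1 - 2/7 = 5/7)
X = 129180478944/7259 (X = (-46 - 1043)*(-1798/21777 - 114390/7) = -1089*(-355869088/21777) = 129180478944/7259 ≈ 1.7796e+7)
F(218, 6) - X = 5/7 - 1*129180478944/7259 = 5/7 - 129180478944/7259 = -129180473759/7259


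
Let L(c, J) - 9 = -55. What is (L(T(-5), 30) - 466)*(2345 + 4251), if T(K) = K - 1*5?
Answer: -3377152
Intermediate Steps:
T(K) = -5 + K (T(K) = K - 5 = -5 + K)
L(c, J) = -46 (L(c, J) = 9 - 55 = -46)
(L(T(-5), 30) - 466)*(2345 + 4251) = (-46 - 466)*(2345 + 4251) = -512*6596 = -3377152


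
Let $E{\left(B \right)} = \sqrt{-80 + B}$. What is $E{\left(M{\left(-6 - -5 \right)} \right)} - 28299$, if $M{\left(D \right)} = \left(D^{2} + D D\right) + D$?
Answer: $-28299 + i \sqrt{79} \approx -28299.0 + 8.8882 i$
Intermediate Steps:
$M{\left(D \right)} = D + 2 D^{2}$ ($M{\left(D \right)} = \left(D^{2} + D^{2}\right) + D = 2 D^{2} + D = D + 2 D^{2}$)
$E{\left(M{\left(-6 - -5 \right)} \right)} - 28299 = \sqrt{-80 + \left(-6 - -5\right) \left(1 + 2 \left(-6 - -5\right)\right)} - 28299 = \sqrt{-80 + \left(-6 + 5\right) \left(1 + 2 \left(-6 + 5\right)\right)} - 28299 = \sqrt{-80 - \left(1 + 2 \left(-1\right)\right)} - 28299 = \sqrt{-80 - \left(1 - 2\right)} - 28299 = \sqrt{-80 - -1} - 28299 = \sqrt{-80 + 1} - 28299 = \sqrt{-79} - 28299 = i \sqrt{79} - 28299 = -28299 + i \sqrt{79}$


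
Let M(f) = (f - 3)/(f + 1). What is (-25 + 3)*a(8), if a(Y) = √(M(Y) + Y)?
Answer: -22*√77/3 ≈ -64.350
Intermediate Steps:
M(f) = (-3 + f)/(1 + f)
a(Y) = √(Y + (-3 + Y)/(1 + Y)) (a(Y) = √((-3 + Y)/(1 + Y) + Y) = √(Y + (-3 + Y)/(1 + Y)))
(-25 + 3)*a(8) = (-25 + 3)*√((-3 + 8 + 8*(1 + 8))/(1 + 8)) = -22*√(-3 + 8 + 8*9)/3 = -22*√(-3 + 8 + 72)/3 = -22*√77/3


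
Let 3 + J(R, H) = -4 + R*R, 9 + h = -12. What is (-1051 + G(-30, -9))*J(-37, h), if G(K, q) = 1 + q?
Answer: -1442358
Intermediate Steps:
h = -21 (h = -9 - 12 = -21)
J(R, H) = -7 + R² (J(R, H) = -3 + (-4 + R*R) = -3 + (-4 + R²) = -7 + R²)
(-1051 + G(-30, -9))*J(-37, h) = (-1051 + (1 - 9))*(-7 + (-37)²) = (-1051 - 8)*(-7 + 1369) = -1059*1362 = -1442358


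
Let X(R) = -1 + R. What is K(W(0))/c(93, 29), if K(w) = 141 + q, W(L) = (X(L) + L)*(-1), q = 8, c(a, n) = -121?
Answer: -149/121 ≈ -1.2314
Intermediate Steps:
W(L) = 1 - 2*L (W(L) = ((-1 + L) + L)*(-1) = (-1 + 2*L)*(-1) = 1 - 2*L)
K(w) = 149 (K(w) = 141 + 8 = 149)
K(W(0))/c(93, 29) = 149/(-121) = 149*(-1/121) = -149/121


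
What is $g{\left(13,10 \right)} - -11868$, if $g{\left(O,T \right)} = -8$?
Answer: $11860$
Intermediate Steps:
$g{\left(13,10 \right)} - -11868 = -8 - -11868 = -8 + 11868 = 11860$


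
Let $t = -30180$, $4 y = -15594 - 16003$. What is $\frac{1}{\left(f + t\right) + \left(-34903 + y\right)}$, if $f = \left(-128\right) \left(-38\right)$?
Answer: $- \frac{4}{272473} \approx -1.468 \cdot 10^{-5}$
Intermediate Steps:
$f = 4864$
$y = - \frac{31597}{4}$ ($y = \frac{-15594 - 16003}{4} = \frac{1}{4} \left(-31597\right) = - \frac{31597}{4} \approx -7899.3$)
$\frac{1}{\left(f + t\right) + \left(-34903 + y\right)} = \frac{1}{\left(4864 - 30180\right) - \frac{171209}{4}} = \frac{1}{-25316 - \frac{171209}{4}} = \frac{1}{- \frac{272473}{4}} = - \frac{4}{272473}$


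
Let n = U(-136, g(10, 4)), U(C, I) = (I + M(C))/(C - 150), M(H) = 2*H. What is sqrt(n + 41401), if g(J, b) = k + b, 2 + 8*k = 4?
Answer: sqrt(13546051090)/572 ≈ 203.47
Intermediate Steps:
k = 1/4 (k = -1/4 + (1/8)*4 = -1/4 + 1/2 = 1/4 ≈ 0.25000)
g(J, b) = 1/4 + b
U(C, I) = (I + 2*C)/(-150 + C) (U(C, I) = (I + 2*C)/(C - 150) = (I + 2*C)/(-150 + C))
n = 1071/1144 (n = ((1/4 + 4) + 2*(-136))/(-150 - 136) = (17/4 - 272)/(-286) = -1/286*(-1071/4) = 1071/1144 ≈ 0.93619)
sqrt(n + 41401) = sqrt(1071/1144 + 41401) = sqrt(47363815/1144) = sqrt(13546051090)/572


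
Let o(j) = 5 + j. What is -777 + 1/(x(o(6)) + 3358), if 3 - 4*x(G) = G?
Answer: -2607611/3356 ≈ -777.00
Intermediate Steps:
x(G) = 3/4 - G/4
-777 + 1/(x(o(6)) + 3358) = -777 + 1/((3/4 - (5 + 6)/4) + 3358) = -777 + 1/((3/4 - 1/4*11) + 3358) = -777 + 1/((3/4 - 11/4) + 3358) = -777 + 1/(-2 + 3358) = -777 + 1/3356 = -2607611/3356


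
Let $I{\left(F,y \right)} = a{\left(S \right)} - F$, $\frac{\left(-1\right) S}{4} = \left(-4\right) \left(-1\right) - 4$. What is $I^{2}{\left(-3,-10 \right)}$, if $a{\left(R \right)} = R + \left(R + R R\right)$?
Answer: $9$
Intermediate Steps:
$S = 0$ ($S = - 4 \left(\left(-4\right) \left(-1\right) - 4\right) = - 4 \left(4 - 4\right) = \left(-4\right) 0 = 0$)
$a{\left(R \right)} = R^{2} + 2 R$ ($a{\left(R \right)} = R + \left(R + R^{2}\right) = R^{2} + 2 R$)
$I{\left(F,y \right)} = - F$ ($I{\left(F,y \right)} = 0 \left(2 + 0\right) - F = 0 \cdot 2 - F = 0 - F = - F$)
$I^{2}{\left(-3,-10 \right)} = \left(\left(-1\right) \left(-3\right)\right)^{2} = 3^{2} = 9$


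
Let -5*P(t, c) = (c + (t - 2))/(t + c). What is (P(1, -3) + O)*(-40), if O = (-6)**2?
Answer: -1424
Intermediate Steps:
O = 36
P(t, c) = -(-2 + c + t)/(5*(c + t)) (P(t, c) = -(c + (t - 2))/(5*(t + c)) = -(c + (-2 + t))/(5*(c + t)) = -(-2 + c + t)/(5*(c + t)))
(P(1, -3) + O)*(-40) = ((2 - 1*(-3) - 1*1)/(5*(-3 + 1)) + 36)*(-40) = ((1/5)*(2 + 3 - 1)/(-2) + 36)*(-40) = ((1/5)*(-1/2)*4 + 36)*(-40) = (-2/5 + 36)*(-40) = (178/5)*(-40) = -1424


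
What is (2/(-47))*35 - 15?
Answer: -775/47 ≈ -16.489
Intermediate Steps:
(2/(-47))*35 - 15 = (2*(-1/47))*35 - 15 = -2/47*35 - 15 = -70/47 - 15 = -775/47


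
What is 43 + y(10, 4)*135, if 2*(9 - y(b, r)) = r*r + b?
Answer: -497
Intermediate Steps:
y(b, r) = 9 - b/2 - r²/2 (y(b, r) = 9 - (r*r + b)/2 = 9 - (r² + b)/2 = 9 - (b + r²)/2 = 9 + (-b/2 - r²/2) = 9 - b/2 - r²/2)
43 + y(10, 4)*135 = 43 + (9 - ½*10 - ½*4²)*135 = 43 + (9 - 5 - ½*16)*135 = 43 + (9 - 5 - 8)*135 = 43 - 4*135 = 43 - 540 = -497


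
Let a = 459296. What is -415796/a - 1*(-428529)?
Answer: 49205309947/114824 ≈ 4.2853e+5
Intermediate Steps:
-415796/a - 1*(-428529) = -415796/459296 - 1*(-428529) = -415796*1/459296 + 428529 = -103949/114824 + 428529 = 49205309947/114824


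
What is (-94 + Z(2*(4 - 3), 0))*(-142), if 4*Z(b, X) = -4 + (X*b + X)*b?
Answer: 13490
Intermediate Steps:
Z(b, X) = -1 + b*(X + X*b)/4 (Z(b, X) = (-4 + (X*b + X)*b)/4 = (-4 + (X + X*b)*b)/4 = (-4 + b*(X + X*b))/4 = -1 + b*(X + X*b)/4)
(-94 + Z(2*(4 - 3), 0))*(-142) = (-94 + (-1 + (¼)*0*(2*(4 - 3)) + (¼)*0*(2*(4 - 3))²))*(-142) = (-94 + (-1 + (¼)*0*(2*1) + (¼)*0*(2*1)²))*(-142) = (-94 + (-1 + (¼)*0*2 + (¼)*0*2²))*(-142) = (-94 + (-1 + 0 + (¼)*0*4))*(-142) = (-94 + (-1 + 0 + 0))*(-142) = (-94 - 1)*(-142) = -95*(-142) = 13490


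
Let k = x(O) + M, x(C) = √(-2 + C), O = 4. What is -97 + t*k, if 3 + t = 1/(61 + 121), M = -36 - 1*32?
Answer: 9703/91 - 545*√2/182 ≈ 102.39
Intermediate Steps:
M = -68 (M = -36 - 32 = -68)
t = -545/182 (t = -3 + 1/(61 + 121) = -3 + 1/182 = -545/182 ≈ -2.9945)
k = -68 + √2 (k = √(-2 + 4) - 68 = √2 - 68 = -68 + √2 ≈ -66.586)
-97 + t*k = -97 - 545*(-68 + √2)/182 = -97 + (18530/91 - 545*√2/182) = 9703/91 - 545*√2/182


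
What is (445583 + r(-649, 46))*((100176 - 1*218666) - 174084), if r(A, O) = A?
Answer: -130176120116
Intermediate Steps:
(445583 + r(-649, 46))*((100176 - 1*218666) - 174084) = (445583 - 649)*((100176 - 1*218666) - 174084) = 444934*((100176 - 218666) - 174084) = 444934*(-118490 - 174084) = 444934*(-292574) = -130176120116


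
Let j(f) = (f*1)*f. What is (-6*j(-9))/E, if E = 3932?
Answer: -243/1966 ≈ -0.12360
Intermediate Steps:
j(f) = f**2 (j(f) = f*f = f**2)
(-6*j(-9))/E = -6*(-9)**2/3932 = -6*81*(1/3932) = -486*1/3932 = -243/1966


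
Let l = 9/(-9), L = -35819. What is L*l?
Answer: 35819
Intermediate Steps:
l = -1 (l = 9*(-1/9) = -1)
L*l = -35819*(-1) = 35819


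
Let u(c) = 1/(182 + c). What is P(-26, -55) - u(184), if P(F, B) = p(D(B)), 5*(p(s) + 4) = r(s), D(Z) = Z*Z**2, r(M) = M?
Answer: -12180115/366 ≈ -33279.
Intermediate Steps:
D(Z) = Z**3
p(s) = -4 + s/5
P(F, B) = -4 + B**3/5
P(-26, -55) - u(184) = (-4 + (1/5)*(-55)**3) - 1/(182 + 184) = (-4 + (1/5)*(-166375)) - 1/366 = (-4 - 33275) - 1*1/366 = -33279 - 1/366 = -12180115/366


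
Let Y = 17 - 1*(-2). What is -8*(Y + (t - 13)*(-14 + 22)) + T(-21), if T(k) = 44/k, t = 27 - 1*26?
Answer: 12892/21 ≈ 613.90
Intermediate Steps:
t = 1 (t = 27 - 26 = 1)
Y = 19 (Y = 17 + 2 = 19)
-8*(Y + (t - 13)*(-14 + 22)) + T(-21) = -8*(19 + (1 - 13)*(-14 + 22)) + 44/(-21) = -8*(19 - 12*8) + 44*(-1/21) = -8*(19 - 96) - 44/21 = -8*(-77) - 44/21 = 616 - 44/21 = 12892/21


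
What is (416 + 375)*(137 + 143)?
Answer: 221480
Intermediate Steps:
(416 + 375)*(137 + 143) = 791*280 = 221480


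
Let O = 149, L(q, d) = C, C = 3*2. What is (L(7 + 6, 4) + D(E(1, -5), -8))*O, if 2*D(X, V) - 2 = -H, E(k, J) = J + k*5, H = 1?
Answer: 1937/2 ≈ 968.50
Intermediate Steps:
C = 6
L(q, d) = 6
E(k, J) = J + 5*k
D(X, V) = 1/2 (D(X, V) = 1 + (-1*1)/2 = 1 + (1/2)*(-1) = 1 - 1/2 = 1/2)
(L(7 + 6, 4) + D(E(1, -5), -8))*O = (6 + 1/2)*149 = (13/2)*149 = 1937/2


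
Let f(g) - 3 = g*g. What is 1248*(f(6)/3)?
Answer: 16224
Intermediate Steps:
f(g) = 3 + g² (f(g) = 3 + g*g = 3 + g²)
1248*(f(6)/3) = 1248*((3 + 6²)/3) = 1248*((3 + 36)*(⅓)) = 1248*(39*(⅓)) = 1248*13 = 16224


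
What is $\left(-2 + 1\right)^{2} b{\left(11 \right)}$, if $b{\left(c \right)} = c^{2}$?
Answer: $121$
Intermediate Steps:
$\left(-2 + 1\right)^{2} b{\left(11 \right)} = \left(-2 + 1\right)^{2} \cdot 11^{2} = \left(-1\right)^{2} \cdot 121 = 1 \cdot 121 = 121$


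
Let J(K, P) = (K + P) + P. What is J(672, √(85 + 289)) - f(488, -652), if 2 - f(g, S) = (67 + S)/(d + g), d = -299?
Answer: 14005/21 + 2*√374 ≈ 705.58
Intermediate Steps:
f(g, S) = 2 - (67 + S)/(-299 + g)
J(K, P) = K + 2*P
J(672, √(85 + 289)) - f(488, -652) = (672 + 2*√(85 + 289)) - (-665 - 1*(-652) + 2*488)/(-299 + 488) = (672 + 2*√374) - (-665 + 652 + 976)/189 = (672 + 2*√374) - 963/189 = (672 + 2*√374) - 1*107/21 = (672 + 2*√374) - 107/21 = 14005/21 + 2*√374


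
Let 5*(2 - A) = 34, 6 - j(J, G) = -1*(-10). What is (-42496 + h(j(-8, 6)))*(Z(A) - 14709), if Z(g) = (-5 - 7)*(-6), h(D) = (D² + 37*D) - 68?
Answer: 624941352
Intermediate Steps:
j(J, G) = -4 (j(J, G) = 6 - (-1)*(-10) = 6 - 1*10 = 6 - 10 = -4)
A = -24/5 (A = 2 - ⅕*34 = 2 - 34/5 = -24/5 ≈ -4.8000)
h(D) = -68 + D² + 37*D
Z(g) = 72 (Z(g) = -12*(-6) = 72)
(-42496 + h(j(-8, 6)))*(Z(A) - 14709) = (-42496 + (-68 + (-4)² + 37*(-4)))*(72 - 14709) = (-42496 + (-68 + 16 - 148))*(-14637) = (-42496 - 200)*(-14637) = -42696*(-14637) = 624941352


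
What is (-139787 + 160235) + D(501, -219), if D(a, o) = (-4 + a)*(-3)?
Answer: 18957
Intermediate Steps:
D(a, o) = 12 - 3*a
(-139787 + 160235) + D(501, -219) = (-139787 + 160235) + (12 - 3*501) = 20448 + (12 - 1503) = 20448 - 1491 = 18957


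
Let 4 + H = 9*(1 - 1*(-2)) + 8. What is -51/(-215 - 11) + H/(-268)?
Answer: 3331/30284 ≈ 0.10999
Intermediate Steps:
H = 31 (H = -4 + (9*(1 - 1*(-2)) + 8) = -4 + (9*(1 + 2) + 8) = -4 + (9*3 + 8) = -4 + (27 + 8) = -4 + 35 = 31)
-51/(-215 - 11) + H/(-268) = -51/(-215 - 11) + 31/(-268) = -51/(-226) + 31*(-1/268) = -51*(-1/226) - 31/268 = 51/226 - 31/268 = 3331/30284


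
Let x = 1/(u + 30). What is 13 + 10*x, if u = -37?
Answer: 81/7 ≈ 11.571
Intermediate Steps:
x = -⅐ (x = 1/(-37 + 30) = 1/(-7) = -⅐ ≈ -0.14286)
13 + 10*x = 13 + 10*(-⅐) = 13 - 10/7 = 81/7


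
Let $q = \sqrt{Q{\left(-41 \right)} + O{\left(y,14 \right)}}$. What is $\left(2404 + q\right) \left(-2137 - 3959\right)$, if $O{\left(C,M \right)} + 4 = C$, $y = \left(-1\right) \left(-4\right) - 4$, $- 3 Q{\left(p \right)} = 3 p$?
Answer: $-14654784 - 6096 \sqrt{37} \approx -1.4692 \cdot 10^{7}$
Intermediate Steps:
$Q{\left(p \right)} = - p$ ($Q{\left(p \right)} = - \frac{3 p}{3} = - p$)
$y = 0$ ($y = 4 - 4 = 0$)
$O{\left(C,M \right)} = -4 + C$
$q = \sqrt{37}$ ($q = \sqrt{\left(-1\right) \left(-41\right) + \left(-4 + 0\right)} = \sqrt{41 - 4} = \sqrt{37} \approx 6.0828$)
$\left(2404 + q\right) \left(-2137 - 3959\right) = \left(2404 + \sqrt{37}\right) \left(-2137 - 3959\right) = \left(2404 + \sqrt{37}\right) \left(-6096\right) = -14654784 - 6096 \sqrt{37}$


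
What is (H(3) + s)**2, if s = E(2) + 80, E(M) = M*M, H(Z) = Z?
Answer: 7569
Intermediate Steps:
E(M) = M**2
s = 84 (s = 2**2 + 80 = 4 + 80 = 84)
(H(3) + s)**2 = (3 + 84)**2 = 87**2 = 7569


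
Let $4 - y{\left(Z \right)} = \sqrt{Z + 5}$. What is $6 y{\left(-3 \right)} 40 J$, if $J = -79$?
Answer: $-75840 + 18960 \sqrt{2} \approx -49027.0$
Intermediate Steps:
$y{\left(Z \right)} = 4 - \sqrt{5 + Z}$ ($y{\left(Z \right)} = 4 - \sqrt{Z + 5} = 4 - \sqrt{5 + Z}$)
$6 y{\left(-3 \right)} 40 J = 6 \left(4 - \sqrt{5 - 3}\right) 40 \left(-79\right) = 6 \left(4 - \sqrt{2}\right) 40 \left(-79\right) = \left(24 - 6 \sqrt{2}\right) 40 \left(-79\right) = \left(960 - 240 \sqrt{2}\right) \left(-79\right) = -75840 + 18960 \sqrt{2}$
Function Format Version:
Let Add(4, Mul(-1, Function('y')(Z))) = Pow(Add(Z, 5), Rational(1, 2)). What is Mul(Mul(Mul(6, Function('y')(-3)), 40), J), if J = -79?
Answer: Add(-75840, Mul(18960, Pow(2, Rational(1, 2)))) ≈ -49027.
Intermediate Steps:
Function('y')(Z) = Add(4, Mul(-1, Pow(Add(5, Z), Rational(1, 2)))) (Function('y')(Z) = Add(4, Mul(-1, Pow(Add(Z, 5), Rational(1, 2)))) = Add(4, Mul(-1, Pow(Add(5, Z), Rational(1, 2)))))
Mul(Mul(Mul(6, Function('y')(-3)), 40), J) = Mul(Mul(Mul(6, Add(4, Mul(-1, Pow(Add(5, -3), Rational(1, 2))))), 40), -79) = Mul(Mul(Mul(6, Add(4, Mul(-1, Pow(2, Rational(1, 2))))), 40), -79) = Mul(Mul(Add(24, Mul(-6, Pow(2, Rational(1, 2)))), 40), -79) = Mul(Add(960, Mul(-240, Pow(2, Rational(1, 2)))), -79) = Add(-75840, Mul(18960, Pow(2, Rational(1, 2))))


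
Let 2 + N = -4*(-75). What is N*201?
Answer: 59898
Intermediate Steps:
N = 298 (N = -2 - 4*(-75) = -2 + 300 = 298)
N*201 = 298*201 = 59898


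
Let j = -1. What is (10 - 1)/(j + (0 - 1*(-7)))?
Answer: 3/2 ≈ 1.5000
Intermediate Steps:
(10 - 1)/(j + (0 - 1*(-7))) = (10 - 1)/(-1 + (0 - 1*(-7))) = 9/(-1 + (0 + 7)) = 9/(-1 + 7) = 9/6 = 9*(⅙) = 3/2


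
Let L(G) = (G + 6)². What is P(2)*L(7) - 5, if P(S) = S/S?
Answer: 164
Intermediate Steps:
P(S) = 1
L(G) = (6 + G)²
P(2)*L(7) - 5 = 1*(6 + 7)² - 5 = 1*13² - 5 = 1*169 - 5 = 169 - 5 = 164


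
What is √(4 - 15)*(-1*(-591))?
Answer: 591*I*√11 ≈ 1960.1*I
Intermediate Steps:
√(4 - 15)*(-1*(-591)) = √(-11)*591 = (I*√11)*591 = 591*I*√11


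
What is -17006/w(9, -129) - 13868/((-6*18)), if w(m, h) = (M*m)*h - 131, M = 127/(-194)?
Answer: 334010983/3294891 ≈ 101.37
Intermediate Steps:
M = -127/194 (M = 127*(-1/194) = -127/194 ≈ -0.65464)
w(m, h) = -131 - 127*h*m/194 (w(m, h) = (-127*m/194)*h - 131 = -127*h*m/194 - 131 = -131 - 127*h*m/194)
-17006/w(9, -129) - 13868/((-6*18)) = -17006/(-131 - 127/194*(-129)*9) - 13868/((-6*18)) = -17006/(-131 + 147447/194) - 13868/(-108) = -17006/122033/194 - 13868*(-1/108) = -17006*194/122033 + 3467/27 = -3299164/122033 + 3467/27 = 334010983/3294891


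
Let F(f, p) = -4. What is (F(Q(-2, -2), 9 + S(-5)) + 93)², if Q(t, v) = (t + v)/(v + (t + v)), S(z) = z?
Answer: 7921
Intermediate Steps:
Q(t, v) = (t + v)/(t + 2*v)
(F(Q(-2, -2), 9 + S(-5)) + 93)² = (-4 + 93)² = 89² = 7921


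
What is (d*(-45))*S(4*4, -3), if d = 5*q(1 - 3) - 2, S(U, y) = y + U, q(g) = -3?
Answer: 9945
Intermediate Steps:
S(U, y) = U + y
d = -17 (d = 5*(-3) - 2 = -15 - 2 = -17)
(d*(-45))*S(4*4, -3) = (-17*(-45))*(4*4 - 3) = 765*(16 - 3) = 765*13 = 9945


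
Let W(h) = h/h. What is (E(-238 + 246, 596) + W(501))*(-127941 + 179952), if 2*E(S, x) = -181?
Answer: -9309969/2 ≈ -4.6550e+6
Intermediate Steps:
E(S, x) = -181/2 (E(S, x) = (1/2)*(-181) = -181/2)
W(h) = 1
(E(-238 + 246, 596) + W(501))*(-127941 + 179952) = (-181/2 + 1)*(-127941 + 179952) = -179/2*52011 = -9309969/2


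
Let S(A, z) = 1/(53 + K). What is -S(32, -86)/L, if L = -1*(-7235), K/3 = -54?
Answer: 1/788615 ≈ 1.2680e-6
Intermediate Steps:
K = -162 (K = 3*(-54) = -162)
S(A, z) = -1/109 (S(A, z) = 1/(53 - 162) = 1/(-109) = -1/109)
L = 7235
-S(32, -86)/L = -(-1)/(109*7235) = -1*(-1/788615) = 1/788615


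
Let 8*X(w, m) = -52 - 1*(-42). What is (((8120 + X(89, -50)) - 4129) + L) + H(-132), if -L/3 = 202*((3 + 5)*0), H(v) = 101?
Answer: 16363/4 ≈ 4090.8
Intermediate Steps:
X(w, m) = -5/4 (X(w, m) = (-52 - 1*(-42))/8 = (-52 + 42)/8 = (1/8)*(-10) = -5/4)
L = 0 (L = -606*(3 + 5)*0 = -606*8*0 = -606*0 = -3*0 = 0)
(((8120 + X(89, -50)) - 4129) + L) + H(-132) = (((8120 - 5/4) - 4129) + 0) + 101 = ((32475/4 - 4129) + 0) + 101 = (15959/4 + 0) + 101 = 15959/4 + 101 = 16363/4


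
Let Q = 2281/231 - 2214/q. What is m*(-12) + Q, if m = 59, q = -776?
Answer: -62315879/89628 ≈ -695.27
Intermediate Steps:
Q = 1140745/89628 (Q = 2281/231 - 2214/(-776) = 2281*(1/231) - 2214*(-1/776) = 2281/231 + 1107/388 = 1140745/89628 ≈ 12.728)
m*(-12) + Q = 59*(-12) + 1140745/89628 = -708 + 1140745/89628 = -62315879/89628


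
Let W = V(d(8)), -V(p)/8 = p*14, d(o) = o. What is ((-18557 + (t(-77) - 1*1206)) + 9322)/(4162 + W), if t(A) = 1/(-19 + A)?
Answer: -1002337/313536 ≈ -3.1969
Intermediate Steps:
V(p) = -112*p (V(p) = -8*p*14 = -112*p)
W = -896 (W = -112*8 = -896)
((-18557 + (t(-77) - 1*1206)) + 9322)/(4162 + W) = ((-18557 + (1/(-19 - 77) - 1*1206)) + 9322)/(4162 - 896) = ((-18557 + (1/(-96) - 1206)) + 9322)/3266 = ((-18557 + (-1/96 - 1206)) + 9322)*(1/3266) = ((-18557 - 115777/96) + 9322)*(1/3266) = (-1897249/96 + 9322)*(1/3266) = -1002337/96*1/3266 = -1002337/313536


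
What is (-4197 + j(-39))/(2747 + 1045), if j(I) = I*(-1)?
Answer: -693/632 ≈ -1.0965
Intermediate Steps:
j(I) = -I
(-4197 + j(-39))/(2747 + 1045) = (-4197 - 1*(-39))/(2747 + 1045) = (-4197 + 39)/3792 = -4158*1/3792 = -693/632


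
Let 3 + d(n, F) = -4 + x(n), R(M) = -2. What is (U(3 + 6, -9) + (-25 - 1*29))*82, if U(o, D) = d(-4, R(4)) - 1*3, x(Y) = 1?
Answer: -5166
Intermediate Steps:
d(n, F) = -6 (d(n, F) = -3 + (-4 + 1) = -3 - 3 = -6)
U(o, D) = -9 (U(o, D) = -6 - 1*3 = -6 - 3 = -9)
(U(3 + 6, -9) + (-25 - 1*29))*82 = (-9 + (-25 - 1*29))*82 = (-9 + (-25 - 29))*82 = (-9 - 54)*82 = -63*82 = -5166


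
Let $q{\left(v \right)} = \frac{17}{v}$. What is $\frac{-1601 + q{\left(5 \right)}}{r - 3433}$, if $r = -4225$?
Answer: $\frac{3994}{19145} \approx 0.20862$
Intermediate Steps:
$\frac{-1601 + q{\left(5 \right)}}{r - 3433} = \frac{-1601 + \frac{17}{5}}{-4225 - 3433} = \frac{-1601 + 17 \cdot \frac{1}{5}}{-7658} = \left(-1601 + \frac{17}{5}\right) \left(- \frac{1}{7658}\right) = \left(- \frac{7988}{5}\right) \left(- \frac{1}{7658}\right) = \frac{3994}{19145}$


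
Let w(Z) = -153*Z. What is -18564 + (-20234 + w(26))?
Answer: -42776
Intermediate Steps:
-18564 + (-20234 + w(26)) = -18564 + (-20234 - 153*26) = -18564 + (-20234 - 3978) = -18564 - 24212 = -42776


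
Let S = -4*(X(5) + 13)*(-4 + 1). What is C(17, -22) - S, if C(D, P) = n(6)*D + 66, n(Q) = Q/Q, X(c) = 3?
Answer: -109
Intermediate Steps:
n(Q) = 1
C(D, P) = 66 + D (C(D, P) = 1*D + 66 = D + 66 = 66 + D)
S = 192 (S = -4*(3 + 13)*(-4 + 1) = -64*(-3) = -4*(-48) = 192)
C(17, -22) - S = (66 + 17) - 1*192 = 83 - 192 = -109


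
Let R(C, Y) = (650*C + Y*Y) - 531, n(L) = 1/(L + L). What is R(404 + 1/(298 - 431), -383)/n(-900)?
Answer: -97855495200/133 ≈ -7.3576e+8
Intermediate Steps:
n(L) = 1/(2*L)
R(C, Y) = -531 + Y² + 650*C (R(C, Y) = (650*C + Y²) - 531 = (Y² + 650*C) - 531 = -531 + Y² + 650*C)
R(404 + 1/(298 - 431), -383)/n(-900) = (-531 + (-383)² + 650*(404 + 1/(298 - 431)))/(((½)/(-900))) = (-531 + 146689 + 650*(404 + 1/(-133)))/(((½)*(-1/900))) = (-531 + 146689 + 650*(404 - 1/133))/(-1/1800) = (-531 + 146689 + 650*(53731/133))*(-1800) = (-531 + 146689 + 34925150/133)*(-1800) = (54364164/133)*(-1800) = -97855495200/133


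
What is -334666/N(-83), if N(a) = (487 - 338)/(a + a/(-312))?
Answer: 4319366729/23244 ≈ 1.8583e+5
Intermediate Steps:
N(a) = 46488/(311*a) (N(a) = 149/(a + a*(-1/312)) = 149/(a - a/312) = 149/((311*a/312)) = 149*(312/(311*a)) = 46488/(311*a))
-334666/N(-83) = -334666/((46488/311)/(-83)) = -334666/((46488/311)*(-1/83)) = -334666/(-46488/25813) = -334666*(-25813/46488) = 4319366729/23244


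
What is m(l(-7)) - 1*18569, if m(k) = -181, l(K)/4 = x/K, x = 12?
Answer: -18750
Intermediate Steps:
l(K) = 48/K (l(K) = 4*(12/K) = 48/K)
m(l(-7)) - 1*18569 = -181 - 1*18569 = -181 - 18569 = -18750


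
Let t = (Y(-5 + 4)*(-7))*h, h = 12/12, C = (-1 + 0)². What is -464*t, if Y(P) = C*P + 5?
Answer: 12992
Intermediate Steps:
C = 1 (C = (-1)² = 1)
Y(P) = 5 + P (Y(P) = 1*P + 5 = P + 5 = 5 + P)
h = 1 (h = 12*(1/12) = 1)
t = -28 (t = ((5 + (-5 + 4))*(-7))*1 = ((5 - 1)*(-7))*1 = (4*(-7))*1 = -28*1 = -28)
-464*t = -464*(-28) = 12992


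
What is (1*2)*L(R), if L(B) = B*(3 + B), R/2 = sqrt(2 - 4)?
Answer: -16 + 12*I*sqrt(2) ≈ -16.0 + 16.971*I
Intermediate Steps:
R = 2*I*sqrt(2) (R = 2*sqrt(2 - 4) = 2*sqrt(-2) = 2*(I*sqrt(2)) = 2*I*sqrt(2) ≈ 2.8284*I)
(1*2)*L(R) = (1*2)*((2*I*sqrt(2))*(3 + 2*I*sqrt(2))) = 2*(2*I*sqrt(2)*(3 + 2*I*sqrt(2))) = 4*I*sqrt(2)*(3 + 2*I*sqrt(2))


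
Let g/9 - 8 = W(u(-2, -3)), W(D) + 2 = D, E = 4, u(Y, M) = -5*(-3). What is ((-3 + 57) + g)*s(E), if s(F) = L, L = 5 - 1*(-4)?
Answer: 2187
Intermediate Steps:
u(Y, M) = 15
W(D) = -2 + D
g = 189 (g = 72 + 9*(-2 + 15) = 72 + 9*13 = 72 + 117 = 189)
L = 9 (L = 5 + 4 = 9)
s(F) = 9
((-3 + 57) + g)*s(E) = ((-3 + 57) + 189)*9 = (54 + 189)*9 = 243*9 = 2187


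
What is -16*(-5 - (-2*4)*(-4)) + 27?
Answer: 619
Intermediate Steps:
-16*(-5 - (-2*4)*(-4)) + 27 = -16*(-5 - (-8)*(-4)) + 27 = -16*(-5 - 1*32) + 27 = -16*(-5 - 32) + 27 = -16*(-37) + 27 = 592 + 27 = 619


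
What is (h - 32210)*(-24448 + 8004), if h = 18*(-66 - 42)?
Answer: 561628376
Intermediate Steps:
h = -1944 (h = 18*(-108) = -1944)
(h - 32210)*(-24448 + 8004) = (-1944 - 32210)*(-24448 + 8004) = -34154*(-16444) = 561628376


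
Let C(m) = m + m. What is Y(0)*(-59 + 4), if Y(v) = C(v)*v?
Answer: 0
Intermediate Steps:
C(m) = 2*m
Y(v) = 2*v² (Y(v) = (2*v)*v = 2*v²)
Y(0)*(-59 + 4) = (2*0²)*(-59 + 4) = (2*0)*(-55) = 0*(-55) = 0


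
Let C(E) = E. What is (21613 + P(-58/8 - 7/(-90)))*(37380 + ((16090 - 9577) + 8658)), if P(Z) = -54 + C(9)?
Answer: 1133419968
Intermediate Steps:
P(Z) = -45 (P(Z) = -54 + 9 = -45)
(21613 + P(-58/8 - 7/(-90)))*(37380 + ((16090 - 9577) + 8658)) = (21613 - 45)*(37380 + ((16090 - 9577) + 8658)) = 21568*(37380 + (6513 + 8658)) = 21568*(37380 + 15171) = 21568*52551 = 1133419968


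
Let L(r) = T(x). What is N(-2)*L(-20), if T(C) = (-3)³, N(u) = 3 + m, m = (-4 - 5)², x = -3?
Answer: -2268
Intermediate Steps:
m = 81 (m = (-9)² = 81)
N(u) = 84 (N(u) = 3 + 81 = 84)
T(C) = -27
L(r) = -27
N(-2)*L(-20) = 84*(-27) = -2268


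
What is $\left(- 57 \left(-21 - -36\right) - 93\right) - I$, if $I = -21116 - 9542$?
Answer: $29710$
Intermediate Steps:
$I = -30658$ ($I = -21116 - 9542 = -30658$)
$\left(- 57 \left(-21 - -36\right) - 93\right) - I = \left(- 57 \left(-21 - -36\right) - 93\right) - -30658 = \left(- 57 \left(-21 + 36\right) - 93\right) + 30658 = \left(\left(-57\right) 15 - 93\right) + 30658 = \left(-855 - 93\right) + 30658 = -948 + 30658 = 29710$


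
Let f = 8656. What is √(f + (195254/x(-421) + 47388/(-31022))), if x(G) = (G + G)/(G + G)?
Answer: 6*√1362737999041/15511 ≈ 451.56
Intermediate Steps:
x(G) = 1 (x(G) = (2*G)/((2*G)) = (2*G)*(1/(2*G)) = 1)
√(f + (195254/x(-421) + 47388/(-31022))) = √(8656 + (195254/1 + 47388/(-31022))) = √(8656 + (195254*1 + 47388*(-1/31022))) = √(8656 + (195254 - 23694/15511)) = √(8656 + 3028561100/15511) = √(3162824316/15511) = 6*√1362737999041/15511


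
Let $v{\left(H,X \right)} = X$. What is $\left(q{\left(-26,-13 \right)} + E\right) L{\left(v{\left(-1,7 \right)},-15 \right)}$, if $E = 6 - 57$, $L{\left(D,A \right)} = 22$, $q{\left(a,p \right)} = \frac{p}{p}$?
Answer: $-1100$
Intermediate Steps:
$q{\left(a,p \right)} = 1$
$E = -51$ ($E = 6 - 57 = -51$)
$\left(q{\left(-26,-13 \right)} + E\right) L{\left(v{\left(-1,7 \right)},-15 \right)} = \left(1 - 51\right) 22 = \left(-50\right) 22 = -1100$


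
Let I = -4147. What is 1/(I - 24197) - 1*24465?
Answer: -693435961/28344 ≈ -24465.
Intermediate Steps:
1/(I - 24197) - 1*24465 = 1/(-4147 - 24197) - 1*24465 = 1/(-28344) - 24465 = -1/28344 - 24465 = -693435961/28344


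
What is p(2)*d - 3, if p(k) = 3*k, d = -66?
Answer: -399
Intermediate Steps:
p(2)*d - 3 = (3*2)*(-66) - 3 = 6*(-66) - 3 = -396 - 3 = -399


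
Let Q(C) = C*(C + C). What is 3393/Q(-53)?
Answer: 3393/5618 ≈ 0.60395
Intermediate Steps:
Q(C) = 2*C² (Q(C) = C*(2*C) = 2*C²)
3393/Q(-53) = 3393/((2*(-53)²)) = 3393/((2*2809)) = 3393/5618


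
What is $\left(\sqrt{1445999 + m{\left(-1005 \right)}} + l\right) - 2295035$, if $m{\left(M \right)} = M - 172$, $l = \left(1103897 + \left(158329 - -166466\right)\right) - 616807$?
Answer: $-1483150 + \sqrt{1444822} \approx -1.4819 \cdot 10^{6}$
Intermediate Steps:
$l = 811885$ ($l = \left(1103897 + \left(158329 + 166466\right)\right) - 616807 = \left(1103897 + 324795\right) - 616807 = 1428692 - 616807 = 811885$)
$m{\left(M \right)} = -172 + M$
$\left(\sqrt{1445999 + m{\left(-1005 \right)}} + l\right) - 2295035 = \left(\sqrt{1445999 - 1177} + 811885\right) - 2295035 = \left(\sqrt{1444822} + 811885\right) - 2295035 = \left(811885 + \sqrt{1444822}\right) - 2295035 = -1483150 + \sqrt{1444822}$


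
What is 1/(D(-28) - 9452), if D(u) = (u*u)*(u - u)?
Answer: -1/9452 ≈ -0.00010580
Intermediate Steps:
D(u) = 0 (D(u) = u**2*0 = 0)
1/(D(-28) - 9452) = 1/(0 - 9452) = 1/(-9452) = -1/9452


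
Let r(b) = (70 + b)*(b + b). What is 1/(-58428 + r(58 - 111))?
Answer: -1/60230 ≈ -1.6603e-5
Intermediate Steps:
r(b) = 2*b*(70 + b) (r(b) = (70 + b)*(2*b) = 2*b*(70 + b))
1/(-58428 + r(58 - 111)) = 1/(-58428 + 2*(58 - 111)*(70 + (58 - 111))) = 1/(-58428 + 2*(-53)*(70 - 53)) = 1/(-58428 + 2*(-53)*17) = 1/(-58428 - 1802) = 1/(-60230) = -1/60230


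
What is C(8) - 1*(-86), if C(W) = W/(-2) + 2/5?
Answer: 412/5 ≈ 82.400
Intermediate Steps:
C(W) = 2/5 - W/2 (C(W) = W*(-1/2) + 2*(1/5) = -W/2 + 2/5 = 2/5 - W/2)
C(8) - 1*(-86) = (2/5 - 1/2*8) - 1*(-86) = (2/5 - 4) + 86 = -18/5 + 86 = 412/5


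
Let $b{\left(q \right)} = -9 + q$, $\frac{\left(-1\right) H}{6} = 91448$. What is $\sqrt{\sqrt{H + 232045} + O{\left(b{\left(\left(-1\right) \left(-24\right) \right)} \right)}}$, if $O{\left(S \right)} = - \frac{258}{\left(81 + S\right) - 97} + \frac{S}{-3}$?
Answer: $\sqrt{253 + i \sqrt{316643}} \approx 20.856 + 13.49 i$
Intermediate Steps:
$H = -548688$ ($H = \left(-6\right) 91448 = -548688$)
$O{\left(S \right)} = - \frac{258}{-16 + S} - \frac{S}{3}$ ($O{\left(S \right)} = - \frac{258}{-16 + S} + S \left(- \frac{1}{3}\right) = - \frac{258}{-16 + S} - \frac{S}{3}$)
$\sqrt{\sqrt{H + 232045} + O{\left(b{\left(\left(-1\right) \left(-24\right) \right)} \right)}} = \sqrt{\sqrt{-548688 + 232045} + \frac{-774 - \left(-9 - -24\right)^{2} + 16 \left(-9 - -24\right)}{3 \left(-16 - -15\right)}} = \sqrt{\sqrt{-316643} + \frac{-774 - \left(-9 + 24\right)^{2} + 16 \left(-9 + 24\right)}{3 \left(-16 + \left(-9 + 24\right)\right)}} = \sqrt{i \sqrt{316643} + \frac{-774 - 15^{2} + 16 \cdot 15}{3 \left(-16 + 15\right)}} = \sqrt{i \sqrt{316643} + \frac{-774 - 225 + 240}{3 \left(-1\right)}} = \sqrt{i \sqrt{316643} + \frac{1}{3} \left(-1\right) \left(-774 - 225 + 240\right)} = \sqrt{i \sqrt{316643} + \frac{1}{3} \left(-1\right) \left(-759\right)} = \sqrt{i \sqrt{316643} + 253} = \sqrt{253 + i \sqrt{316643}}$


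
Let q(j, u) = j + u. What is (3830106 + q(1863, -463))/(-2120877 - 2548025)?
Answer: -273679/333493 ≈ -0.82064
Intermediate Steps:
(3830106 + q(1863, -463))/(-2120877 - 2548025) = (3830106 + (1863 - 463))/(-2120877 - 2548025) = (3830106 + 1400)/(-4668902) = 3831506*(-1/4668902) = -273679/333493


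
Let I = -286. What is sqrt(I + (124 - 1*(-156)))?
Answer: I*sqrt(6) ≈ 2.4495*I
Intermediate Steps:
sqrt(I + (124 - 1*(-156))) = sqrt(-286 + (124 - 1*(-156))) = sqrt(-286 + (124 + 156)) = sqrt(-286 + 280) = sqrt(-6) = I*sqrt(6)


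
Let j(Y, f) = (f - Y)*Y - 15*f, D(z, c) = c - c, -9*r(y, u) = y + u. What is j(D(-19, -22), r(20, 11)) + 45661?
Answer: 137138/3 ≈ 45713.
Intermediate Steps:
r(y, u) = -u/9 - y/9 (r(y, u) = -(y + u)/9 = -(u + y)/9 = -u/9 - y/9)
D(z, c) = 0
j(Y, f) = -15*f + Y*(f - Y) (j(Y, f) = Y*(f - Y) - 15*f = -15*f + Y*(f - Y))
j(D(-19, -22), r(20, 11)) + 45661 = (-1*0² - 15*(-⅑*11 - ⅑*20) + 0*(-⅑*11 - ⅑*20)) + 45661 = (-1*0 - 15*(-11/9 - 20/9) + 0*(-11/9 - 20/9)) + 45661 = (0 - 15*(-31/9) + 0*(-31/9)) + 45661 = (0 + 155/3 + 0) + 45661 = 155/3 + 45661 = 137138/3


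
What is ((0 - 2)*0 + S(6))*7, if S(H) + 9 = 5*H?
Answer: 147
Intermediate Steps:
S(H) = -9 + 5*H
((0 - 2)*0 + S(6))*7 = ((0 - 2)*0 + (-9 + 5*6))*7 = (-2*0 + (-9 + 30))*7 = (0 + 21)*7 = 21*7 = 147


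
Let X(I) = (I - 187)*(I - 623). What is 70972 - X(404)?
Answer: 118495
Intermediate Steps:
X(I) = (-623 + I)*(-187 + I) (X(I) = (-187 + I)*(-623 + I) = (-623 + I)*(-187 + I))
70972 - X(404) = 70972 - (116501 + 404² - 810*404) = 70972 - (116501 + 163216 - 327240) = 70972 - 1*(-47523) = 70972 + 47523 = 118495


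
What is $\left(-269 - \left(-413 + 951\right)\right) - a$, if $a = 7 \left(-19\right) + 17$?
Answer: $-691$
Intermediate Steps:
$a = -116$ ($a = -133 + 17 = -116$)
$\left(-269 - \left(-413 + 951\right)\right) - a = \left(-269 - \left(-413 + 951\right)\right) - -116 = \left(-269 - 538\right) + 116 = -807 + 116 = -691$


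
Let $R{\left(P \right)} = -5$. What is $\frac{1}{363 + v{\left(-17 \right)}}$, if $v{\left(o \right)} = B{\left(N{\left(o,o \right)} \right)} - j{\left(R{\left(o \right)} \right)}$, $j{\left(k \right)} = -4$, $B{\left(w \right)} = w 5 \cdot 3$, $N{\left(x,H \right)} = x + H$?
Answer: $- \frac{1}{143} \approx -0.006993$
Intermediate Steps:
$N{\left(x,H \right)} = H + x$
$B{\left(w \right)} = 15 w$ ($B{\left(w \right)} = 5 w 3 = 15 w$)
$v{\left(o \right)} = 4 + 30 o$ ($v{\left(o \right)} = 15 \left(o + o\right) - -4 = 15 \cdot 2 o + 4 = 30 o + 4 = 4 + 30 o$)
$\frac{1}{363 + v{\left(-17 \right)}} = \frac{1}{363 + \left(4 + 30 \left(-17\right)\right)} = \frac{1}{363 + \left(4 - 510\right)} = \frac{1}{363 - 506} = \frac{1}{-143} = - \frac{1}{143}$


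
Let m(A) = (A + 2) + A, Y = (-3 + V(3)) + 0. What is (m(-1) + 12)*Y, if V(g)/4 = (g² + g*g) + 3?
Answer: 972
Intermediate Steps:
V(g) = 12 + 8*g² (V(g) = 4*((g² + g*g) + 3) = 4*((g² + g²) + 3) = 4*(2*g² + 3) = 4*(3 + 2*g²) = 12 + 8*g²)
Y = 81 (Y = (-3 + (12 + 8*3²)) + 0 = (-3 + (12 + 8*9)) + 0 = (-3 + (12 + 72)) + 0 = (-3 + 84) + 0 = 81 + 0 = 81)
m(A) = 2 + 2*A (m(A) = (2 + A) + A = 2 + 2*A)
(m(-1) + 12)*Y = ((2 + 2*(-1)) + 12)*81 = ((2 - 2) + 12)*81 = (0 + 12)*81 = 12*81 = 972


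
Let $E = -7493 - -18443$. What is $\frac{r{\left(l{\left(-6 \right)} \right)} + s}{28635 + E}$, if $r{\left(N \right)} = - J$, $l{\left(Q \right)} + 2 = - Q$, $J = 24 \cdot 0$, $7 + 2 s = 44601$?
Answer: $\frac{22297}{39585} \approx 0.56327$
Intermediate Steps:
$E = 10950$ ($E = -7493 + 18443 = 10950$)
$s = 22297$ ($s = - \frac{7}{2} + \frac{1}{2} \cdot 44601 = - \frac{7}{2} + \frac{44601}{2} = 22297$)
$J = 0$
$l{\left(Q \right)} = -2 - Q$
$r{\left(N \right)} = 0$ ($r{\left(N \right)} = \left(-1\right) 0 = 0$)
$\frac{r{\left(l{\left(-6 \right)} \right)} + s}{28635 + E} = \frac{0 + 22297}{28635 + 10950} = \frac{22297}{39585}$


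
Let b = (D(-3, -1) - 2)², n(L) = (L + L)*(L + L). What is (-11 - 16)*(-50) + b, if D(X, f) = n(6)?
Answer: 21514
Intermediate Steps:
n(L) = 4*L² (n(L) = (2*L)*(2*L) = 4*L²)
D(X, f) = 144 (D(X, f) = 4*6² = 4*36 = 144)
b = 20164 (b = (144 - 2)² = 142² = 20164)
(-11 - 16)*(-50) + b = (-11 - 16)*(-50) + 20164 = -27*(-50) + 20164 = 1350 + 20164 = 21514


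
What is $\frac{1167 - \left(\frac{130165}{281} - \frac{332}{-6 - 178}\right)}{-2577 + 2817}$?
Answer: $\frac{9073729}{3102240} \approx 2.9249$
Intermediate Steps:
$\frac{1167 - \left(\frac{130165}{281} - \frac{332}{-6 - 178}\right)}{-2577 + 2817} = \frac{1167 - \left(\frac{130165}{281} + \frac{83}{46}\right)}{240} = \left(1167 + \left(-460 + \left(- \frac{905}{281} + 332 \left(- \frac{1}{184}\right)\right)\right)\right) \frac{1}{240} = \left(1167 - \frac{6010913}{12926}\right) \frac{1}{240} = \frac{9073729}{12926} \cdot \frac{1}{240} = \frac{9073729}{3102240}$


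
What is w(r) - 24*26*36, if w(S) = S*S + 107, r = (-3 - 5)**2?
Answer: -18261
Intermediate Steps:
r = 64 (r = (-8)**2 = 64)
w(S) = 107 + S**2 (w(S) = S**2 + 107 = 107 + S**2)
w(r) - 24*26*36 = (107 + 64**2) - 24*26*36 = (107 + 4096) - 624*36 = 4203 - 22464 = -18261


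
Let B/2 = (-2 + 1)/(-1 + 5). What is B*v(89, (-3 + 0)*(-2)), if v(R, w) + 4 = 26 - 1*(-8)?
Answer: -15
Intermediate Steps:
v(R, w) = 30 (v(R, w) = -4 + (26 - 1*(-8)) = -4 + (26 + 8) = -4 + 34 = 30)
B = -½ (B = 2*((-2 + 1)/(-1 + 5)) = 2*(-1/4) = 2*(-1*¼) = 2*(-¼) = -½ ≈ -0.50000)
B*v(89, (-3 + 0)*(-2)) = -½*30 = -15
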